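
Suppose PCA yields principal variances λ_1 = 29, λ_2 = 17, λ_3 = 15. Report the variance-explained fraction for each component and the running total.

Step 1 — total variance = trace(Sigma) = Σ λ_i = 29 + 17 + 15 = 61.

Step 2 — fraction explained by component i = λ_i / Σ λ:
  PC1: 29/61 = 0.4754
  PC2: 17/61 = 0.2787
  PC3: 15/61 = 0.2459

Step 3 — cumulative fraction after k components = (λ_1 + ... + λ_k) / Σ λ:
  k = 1: 29/61 = 0.4754
  k = 2: (29 + 17)/61 = 46/61 = 0.7541
  k = 3: (29 + 17 + 15)/61 = 61/61 = 1

Summary (fraction, with percent):

explained: PC1 0.4754 (47.54%), PC2 0.2787 (27.87%), PC3 0.2459 (24.59%);  cumulative: 0.4754, 0.7541, 1


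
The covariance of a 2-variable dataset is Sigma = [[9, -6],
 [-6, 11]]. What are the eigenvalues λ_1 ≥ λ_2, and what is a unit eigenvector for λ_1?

Step 1 — characteristic polynomial of 2×2 Sigma:
  det(Sigma - λI) = λ² - trace · λ + det = 0.
  trace = 9 + 11 = 20, det = 9·11 - (-6)² = 63.
Step 2 — discriminant:
  Δ = trace² - 4·det = 400 - 252 = 148.
Step 3 — eigenvalues:
  λ = (trace ± √Δ)/2 = (20 ± 12.1655)/2,
  λ_1 = 16.0828,  λ_2 = 3.9172.

Step 4 — unit eigenvector for λ_1: solve (Sigma - λ_1 I)v = 0. First row:
  (9 - 16.0828)·v_x + (-6)·v_y = 0, i.e. (-7.0828)·v_x + (-6)·v_y = 0,
  so v ∝ (b, λ_1 - a) = (-6, 7.0828); multiply by -1 so the first entry is positive: u = (6, -7.0828).
  ||u|| = √((6)² + (-7.0828)²) = √(86.1655) ≈ 9.2825,
  v_1 = u/||u|| ≈ (0.6464, -0.763) (||v_1|| = 1).

λ_1 = 16.0828,  λ_2 = 3.9172;  v_1 ≈ (0.6464, -0.763)


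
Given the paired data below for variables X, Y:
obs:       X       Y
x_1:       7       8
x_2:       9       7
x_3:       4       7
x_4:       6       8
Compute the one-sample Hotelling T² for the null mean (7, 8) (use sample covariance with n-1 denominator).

Step 1 — sample mean vector:
  mean(X) = (7 + 9 + 4 + 6) / 4 = 26/4 = 6.5
  mean(Y) = (8 + 7 + 7 + 8) / 4 = 30/4 = 7.5
  x̄ = (6.5, 7.5),  deviation x̄ - mu_0 = (6.5, 7.5) - (7, 8) = (-0.5, -0.5).

Step 2 — sample covariance matrix, S[i,j] = (1/(n-1)) · Σ_k (x_{k,i} - mean_i) · (x_{k,j} - mean_j), divisor n-1 = 3:
  S[X,X] = ((0.5)·(0.5) + (2.5)·(2.5) + (-2.5)·(-2.5) + (-0.5)·(-0.5)) / 3 = 13/3 = 4.3333
  S[X,Y] = ((0.5)·(0.5) + (2.5)·(-0.5) + (-2.5)·(-0.5) + (-0.5)·(0.5)) / 3 = 0/3 = 0
  S[Y,Y] = ((0.5)·(0.5) + (-0.5)·(-0.5) + (-0.5)·(-0.5) + (0.5)·(0.5)) / 3 = 1/3 = 0.3333
  S = [[4.3333, 0],
 [0, 0.3333]].

Step 3 — invert S. det(S) = 4.3333·0.3333 - (0)² = 1.4444.
  S^{-1} = (1/det) · [[d, -b], [-b, a]] = [[0.2308, 0],
 [0, 3]].

Step 4 — quadratic form (x̄ - mu_0)^T · S^{-1} · (x̄ - mu_0):
  S^{-1} · (x̄ - mu_0) = (-0.1154, -1.5),
  (x̄ - mu_0)^T · [...] = (-0.5)·(-0.1154) + (-0.5)·(-1.5) = 0.8077.

Step 5 — scale by n: T² = 4 · 0.8077 = 3.2308.

T² ≈ 3.2308


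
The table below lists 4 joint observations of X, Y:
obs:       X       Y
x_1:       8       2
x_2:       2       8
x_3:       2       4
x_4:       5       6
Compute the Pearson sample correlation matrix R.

Step 1 — column means:
  mean(X) = (8 + 2 + 2 + 5) / 4 = 17/4 = 4.25
  mean(Y) = (2 + 8 + 4 + 6) / 4 = 20/4 = 5

Step 2 — sample variances and covariances s[i,j] = (1/(n-1)) · Σ_k (x_{k,i} - mean_i) · (x_{k,j} - mean_j), with n-1 = 3:
  s[X,X] = ((3.75)·(3.75) + (-2.25)·(-2.25) + (-2.25)·(-2.25) + (0.75)·(0.75)) / 3 = 24.75/3 = 8.25
  s[X,Y] = ((3.75)·(-3) + (-2.25)·(3) + (-2.25)·(-1) + (0.75)·(1)) / 3 = -15/3 = -5
  s[Y,Y] = ((-3)·(-3) + (3)·(3) + (-1)·(-1) + (1)·(1)) / 3 = 20/3 = 6.6667
  Sample standard deviations s_i = √(s[i,i]):
  s(X) = √(8.25) = 2.8723
  s(Y) = √(6.6667) = 2.582

Step 3 — r_{ij} = s_{ij} / (s_i · s_j):
  r[X,X] = 1 (diagonal).
  r[X,Y] = -5 / (2.8723 · 2.582) = -5 / 7.4162 = -0.6742
  r[Y,Y] = 1 (diagonal).

R is symmetric with unit diagonal. Assembling:

R = [[1, -0.6742],
 [-0.6742, 1]]


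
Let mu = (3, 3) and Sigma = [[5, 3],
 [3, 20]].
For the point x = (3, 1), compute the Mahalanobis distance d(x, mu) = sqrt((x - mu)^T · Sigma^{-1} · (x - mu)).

Step 1 — centre the observation: (x - mu) = (0, -2).

Step 2 — invert Sigma. det(Sigma) = 5·20 - (3)² = 91.
  Sigma^{-1} = (1/det) · [[d, -b], [-b, a]] = [[0.2198, -0.033],
 [-0.033, 0.0549]].

Step 3 — form the quadratic (x - mu)^T · Sigma^{-1} · (x - mu):
  Sigma^{-1} · (x - mu) = (0.0659, -0.1099).
  (x - mu)^T · [Sigma^{-1} · (x - mu)] = (0)·(0.0659) + (-2)·(-0.1099) = 0.2198.

Step 4 — take square root: d = √(0.2198) ≈ 0.4688.

d(x, mu) = √(0.2198) ≈ 0.4688


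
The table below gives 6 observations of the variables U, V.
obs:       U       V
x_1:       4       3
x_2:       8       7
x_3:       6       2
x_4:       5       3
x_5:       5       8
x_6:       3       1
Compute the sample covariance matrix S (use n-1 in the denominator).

Step 1 — column means:
  mean(U) = (4 + 8 + 6 + 5 + 5 + 3) / 6 = 31/6 = 5.1667
  mean(V) = (3 + 7 + 2 + 3 + 8 + 1) / 6 = 24/6 = 4

Step 2 — sample covariance S[i,j] = (1/(n-1)) · Σ_k (x_{k,i} - mean_i) · (x_{k,j} - mean_j), with n-1 = 5.
  S[U,U] = ((-1.1667)·(-1.1667) + (2.8333)·(2.8333) + (0.8333)·(0.8333) + (-0.1667)·(-0.1667) + (-0.1667)·(-0.1667) + (-2.1667)·(-2.1667)) / 5 = 14.8333/5 = 2.9667
  S[U,V] = ((-1.1667)·(-1) + (2.8333)·(3) + (0.8333)·(-2) + (-0.1667)·(-1) + (-0.1667)·(4) + (-2.1667)·(-3)) / 5 = 14/5 = 2.8
  S[V,V] = ((-1)·(-1) + (3)·(3) + (-2)·(-2) + (-1)·(-1) + (4)·(4) + (-3)·(-3)) / 5 = 40/5 = 8

S is symmetric (S[j,i] = S[i,j]). Assembling:

S = [[2.9667, 2.8],
 [2.8, 8]]


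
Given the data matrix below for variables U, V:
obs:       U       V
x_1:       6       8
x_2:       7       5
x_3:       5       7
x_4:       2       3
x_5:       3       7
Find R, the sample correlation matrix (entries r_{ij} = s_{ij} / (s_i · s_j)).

Step 1 — column means:
  mean(U) = (6 + 7 + 5 + 2 + 3) / 5 = 23/5 = 4.6
  mean(V) = (8 + 5 + 7 + 3 + 7) / 5 = 30/5 = 6

Step 2 — sample variances and covariances s[i,j] = (1/(n-1)) · Σ_k (x_{k,i} - mean_i) · (x_{k,j} - mean_j), with n-1 = 4:
  s[U,U] = ((1.4)·(1.4) + (2.4)·(2.4) + (0.4)·(0.4) + (-2.6)·(-2.6) + (-1.6)·(-1.6)) / 4 = 17.2/4 = 4.3
  s[U,V] = ((1.4)·(2) + (2.4)·(-1) + (0.4)·(1) + (-2.6)·(-3) + (-1.6)·(1)) / 4 = 7/4 = 1.75
  s[V,V] = ((2)·(2) + (-1)·(-1) + (1)·(1) + (-3)·(-3) + (1)·(1)) / 4 = 16/4 = 4
  Sample standard deviations s_i = √(s[i,i]):
  s(U) = √(4.3) = 2.0736
  s(V) = √(4) = 2

Step 3 — r_{ij} = s_{ij} / (s_i · s_j):
  r[U,U] = 1 (diagonal).
  r[U,V] = 1.75 / (2.0736 · 2) = 1.75 / 4.1473 = 0.422
  r[V,V] = 1 (diagonal).

R is symmetric with unit diagonal. Assembling:

R = [[1, 0.422],
 [0.422, 1]]


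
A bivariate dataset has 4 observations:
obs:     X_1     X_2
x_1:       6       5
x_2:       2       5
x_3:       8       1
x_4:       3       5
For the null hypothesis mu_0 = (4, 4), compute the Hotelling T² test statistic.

Step 1 — sample mean vector:
  mean(X_1) = (6 + 2 + 8 + 3) / 4 = 19/4 = 4.75
  mean(X_2) = (5 + 5 + 1 + 5) / 4 = 16/4 = 4
  x̄ = (4.75, 4),  deviation x̄ - mu_0 = (4.75, 4) - (4, 4) = (0.75, 0).

Step 2 — sample covariance matrix, S[i,j] = (1/(n-1)) · Σ_k (x_{k,i} - mean_i) · (x_{k,j} - mean_j), divisor n-1 = 3:
  S[X_1,X_1] = ((1.25)·(1.25) + (-2.75)·(-2.75) + (3.25)·(3.25) + (-1.75)·(-1.75)) / 3 = 22.75/3 = 7.5833
  S[X_1,X_2] = ((1.25)·(1) + (-2.75)·(1) + (3.25)·(-3) + (-1.75)·(1)) / 3 = -13/3 = -4.3333
  S[X_2,X_2] = ((1)·(1) + (1)·(1) + (-3)·(-3) + (1)·(1)) / 3 = 12/3 = 4
  S = [[7.5833, -4.3333],
 [-4.3333, 4]].

Step 3 — invert S. det(S) = 7.5833·4 - (-4.3333)² = 11.5556.
  S^{-1} = (1/det) · [[d, -b], [-b, a]] = [[0.3462, 0.375],
 [0.375, 0.6562]].

Step 4 — quadratic form (x̄ - mu_0)^T · S^{-1} · (x̄ - mu_0):
  S^{-1} · (x̄ - mu_0) = (0.2596, 0.2812),
  (x̄ - mu_0)^T · [...] = (0.75)·(0.2596) + (0)·(0.2812) = 0.1947.

Step 5 — scale by n: T² = 4 · 0.1947 = 0.7788.

T² ≈ 0.7788


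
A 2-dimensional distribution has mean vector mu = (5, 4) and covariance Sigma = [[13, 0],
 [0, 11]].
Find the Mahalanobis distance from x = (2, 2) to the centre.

Step 1 — centre the observation: (x - mu) = (-3, -2).

Step 2 — invert Sigma. det(Sigma) = 13·11 - (0)² = 143.
  Sigma^{-1} = (1/det) · [[d, -b], [-b, a]] = [[0.0769, 0],
 [0, 0.0909]].

Step 3 — form the quadratic (x - mu)^T · Sigma^{-1} · (x - mu):
  Sigma^{-1} · (x - mu) = (-0.2308, -0.1818).
  (x - mu)^T · [Sigma^{-1} · (x - mu)] = (-3)·(-0.2308) + (-2)·(-0.1818) = 1.0559.

Step 4 — take square root: d = √(1.0559) ≈ 1.0276.

d(x, mu) = √(1.0559) ≈ 1.0276


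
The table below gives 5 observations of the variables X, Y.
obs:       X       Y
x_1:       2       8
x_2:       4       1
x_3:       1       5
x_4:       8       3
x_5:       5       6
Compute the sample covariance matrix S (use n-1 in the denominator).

Step 1 — column means:
  mean(X) = (2 + 4 + 1 + 8 + 5) / 5 = 20/5 = 4
  mean(Y) = (8 + 1 + 5 + 3 + 6) / 5 = 23/5 = 4.6

Step 2 — sample covariance S[i,j] = (1/(n-1)) · Σ_k (x_{k,i} - mean_i) · (x_{k,j} - mean_j), with n-1 = 4.
  S[X,X] = ((-2)·(-2) + (0)·(0) + (-3)·(-3) + (4)·(4) + (1)·(1)) / 4 = 30/4 = 7.5
  S[X,Y] = ((-2)·(3.4) + (0)·(-3.6) + (-3)·(0.4) + (4)·(-1.6) + (1)·(1.4)) / 4 = -13/4 = -3.25
  S[Y,Y] = ((3.4)·(3.4) + (-3.6)·(-3.6) + (0.4)·(0.4) + (-1.6)·(-1.6) + (1.4)·(1.4)) / 4 = 29.2/4 = 7.3

S is symmetric (S[j,i] = S[i,j]). Assembling:

S = [[7.5, -3.25],
 [-3.25, 7.3]]


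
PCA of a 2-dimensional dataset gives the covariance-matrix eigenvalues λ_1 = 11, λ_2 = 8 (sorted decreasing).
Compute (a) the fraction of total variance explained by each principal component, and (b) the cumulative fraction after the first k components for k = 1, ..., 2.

Step 1 — total variance = trace(Sigma) = Σ λ_i = 11 + 8 = 19.

Step 2 — fraction explained by component i = λ_i / Σ λ:
  PC1: 11/19 = 0.5789
  PC2: 8/19 = 0.4211

Step 3 — cumulative fraction after k components = (λ_1 + ... + λ_k) / Σ λ:
  k = 1: 11/19 = 0.5789
  k = 2: (11 + 8)/19 = 19/19 = 1

Summary (fraction, with percent):

explained: PC1 0.5789 (57.89%), PC2 0.4211 (42.11%);  cumulative: 0.5789, 1


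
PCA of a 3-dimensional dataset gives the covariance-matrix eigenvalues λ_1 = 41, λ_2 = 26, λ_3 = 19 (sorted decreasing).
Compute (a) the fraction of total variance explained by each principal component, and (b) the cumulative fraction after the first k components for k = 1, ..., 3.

Step 1 — total variance = trace(Sigma) = Σ λ_i = 41 + 26 + 19 = 86.

Step 2 — fraction explained by component i = λ_i / Σ λ:
  PC1: 41/86 = 0.4767
  PC2: 26/86 = 0.3023
  PC3: 19/86 = 0.2209

Step 3 — cumulative fraction after k components = (λ_1 + ... + λ_k) / Σ λ:
  k = 1: 41/86 = 0.4767
  k = 2: (41 + 26)/86 = 67/86 = 0.7791
  k = 3: (41 + 26 + 19)/86 = 86/86 = 1

Summary (fraction, with percent):

explained: PC1 0.4767 (47.67%), PC2 0.3023 (30.23%), PC3 0.2209 (22.09%);  cumulative: 0.4767, 0.7791, 1


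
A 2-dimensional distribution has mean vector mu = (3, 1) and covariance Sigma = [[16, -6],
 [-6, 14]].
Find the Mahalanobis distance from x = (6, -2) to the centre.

Step 1 — centre the observation: (x - mu) = (3, -3).

Step 2 — invert Sigma. det(Sigma) = 16·14 - (-6)² = 188.
  Sigma^{-1} = (1/det) · [[d, -b], [-b, a]] = [[0.0745, 0.0319],
 [0.0319, 0.0851]].

Step 3 — form the quadratic (x - mu)^T · Sigma^{-1} · (x - mu):
  Sigma^{-1} · (x - mu) = (0.1277, -0.1596).
  (x - mu)^T · [Sigma^{-1} · (x - mu)] = (3)·(0.1277) + (-3)·(-0.1596) = 0.8617.

Step 4 — take square root: d = √(0.8617) ≈ 0.9283.

d(x, mu) = √(0.8617) ≈ 0.9283


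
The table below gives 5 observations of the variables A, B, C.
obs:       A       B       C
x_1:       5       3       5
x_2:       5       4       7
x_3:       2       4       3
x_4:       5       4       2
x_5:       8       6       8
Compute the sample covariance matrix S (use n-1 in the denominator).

Step 1 — column means:
  mean(A) = (5 + 5 + 2 + 5 + 8) / 5 = 25/5 = 5
  mean(B) = (3 + 4 + 4 + 4 + 6) / 5 = 21/5 = 4.2
  mean(C) = (5 + 7 + 3 + 2 + 8) / 5 = 25/5 = 5

Step 2 — sample covariance S[i,j] = (1/(n-1)) · Σ_k (x_{k,i} - mean_i) · (x_{k,j} - mean_j), with n-1 = 4.
  S[A,A] = ((0)·(0) + (0)·(0) + (-3)·(-3) + (0)·(0) + (3)·(3)) / 4 = 18/4 = 4.5
  S[A,B] = ((0)·(-1.2) + (0)·(-0.2) + (-3)·(-0.2) + (0)·(-0.2) + (3)·(1.8)) / 4 = 6/4 = 1.5
  S[A,C] = ((0)·(0) + (0)·(2) + (-3)·(-2) + (0)·(-3) + (3)·(3)) / 4 = 15/4 = 3.75
  S[B,B] = ((-1.2)·(-1.2) + (-0.2)·(-0.2) + (-0.2)·(-0.2) + (-0.2)·(-0.2) + (1.8)·(1.8)) / 4 = 4.8/4 = 1.2
  S[B,C] = ((-1.2)·(0) + (-0.2)·(2) + (-0.2)·(-2) + (-0.2)·(-3) + (1.8)·(3)) / 4 = 6/4 = 1.5
  S[C,C] = ((0)·(0) + (2)·(2) + (-2)·(-2) + (-3)·(-3) + (3)·(3)) / 4 = 26/4 = 6.5

S is symmetric (S[j,i] = S[i,j]). Assembling:

S = [[4.5, 1.5, 3.75],
 [1.5, 1.2, 1.5],
 [3.75, 1.5, 6.5]]


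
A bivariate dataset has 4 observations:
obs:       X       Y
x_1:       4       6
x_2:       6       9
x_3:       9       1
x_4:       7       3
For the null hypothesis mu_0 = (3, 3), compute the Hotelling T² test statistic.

Step 1 — sample mean vector:
  mean(X) = (4 + 6 + 9 + 7) / 4 = 26/4 = 6.5
  mean(Y) = (6 + 9 + 1 + 3) / 4 = 19/4 = 4.75
  x̄ = (6.5, 4.75),  deviation x̄ - mu_0 = (6.5, 4.75) - (3, 3) = (3.5, 1.75).

Step 2 — sample covariance matrix, S[i,j] = (1/(n-1)) · Σ_k (x_{k,i} - mean_i) · (x_{k,j} - mean_j), divisor n-1 = 3:
  S[X,X] = ((-2.5)·(-2.5) + (-0.5)·(-0.5) + (2.5)·(2.5) + (0.5)·(0.5)) / 3 = 13/3 = 4.3333
  S[X,Y] = ((-2.5)·(1.25) + (-0.5)·(4.25) + (2.5)·(-3.75) + (0.5)·(-1.75)) / 3 = -15.5/3 = -5.1667
  S[Y,Y] = ((1.25)·(1.25) + (4.25)·(4.25) + (-3.75)·(-3.75) + (-1.75)·(-1.75)) / 3 = 36.75/3 = 12.25
  S = [[4.3333, -5.1667],
 [-5.1667, 12.25]].

Step 3 — invert S. det(S) = 4.3333·12.25 - (-5.1667)² = 26.3889.
  S^{-1} = (1/det) · [[d, -b], [-b, a]] = [[0.4642, 0.1958],
 [0.1958, 0.1642]].

Step 4 — quadratic form (x̄ - mu_0)^T · S^{-1} · (x̄ - mu_0):
  S^{-1} · (x̄ - mu_0) = (1.9674, 0.9726),
  (x̄ - mu_0)^T · [...] = (3.5)·(1.9674) + (1.75)·(0.9726) = 8.5879.

Step 5 — scale by n: T² = 4 · 8.5879 = 34.3516.

T² ≈ 34.3516


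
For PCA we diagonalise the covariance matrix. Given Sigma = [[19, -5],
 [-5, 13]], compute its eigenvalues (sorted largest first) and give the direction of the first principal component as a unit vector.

Step 1 — characteristic polynomial of 2×2 Sigma:
  det(Sigma - λI) = λ² - trace · λ + det = 0.
  trace = 19 + 13 = 32, det = 19·13 - (-5)² = 222.
Step 2 — discriminant:
  Δ = trace² - 4·det = 1024 - 888 = 136.
Step 3 — eigenvalues:
  λ = (trace ± √Δ)/2 = (32 ± 11.6619)/2,
  λ_1 = 21.831,  λ_2 = 10.169.

Step 4 — unit eigenvector for λ_1: solve (Sigma - λ_1 I)v = 0. First row:
  (19 - 21.831)·v_x + (-5)·v_y = 0, i.e. (-2.831)·v_x + (-5)·v_y = 0,
  so v ∝ (b, λ_1 - a) = (-5, 2.831); multiply by -1 so the first entry is positive: u = (5, -2.831).
  ||u|| = √((5)² + (-2.831)²) = √(33.0143) ≈ 5.7458,
  v_1 = u/||u|| ≈ (0.8702, -0.4927) (||v_1|| = 1).

λ_1 = 21.831,  λ_2 = 10.169;  v_1 ≈ (0.8702, -0.4927)


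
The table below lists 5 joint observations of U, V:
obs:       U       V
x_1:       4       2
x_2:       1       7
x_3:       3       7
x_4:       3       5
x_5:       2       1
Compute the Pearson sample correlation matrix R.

Step 1 — column means:
  mean(U) = (4 + 1 + 3 + 3 + 2) / 5 = 13/5 = 2.6
  mean(V) = (2 + 7 + 7 + 5 + 1) / 5 = 22/5 = 4.4

Step 2 — sample variances and covariances s[i,j] = (1/(n-1)) · Σ_k (x_{k,i} - mean_i) · (x_{k,j} - mean_j), with n-1 = 4:
  s[U,U] = ((1.4)·(1.4) + (-1.6)·(-1.6) + (0.4)·(0.4) + (0.4)·(0.4) + (-0.6)·(-0.6)) / 4 = 5.2/4 = 1.3
  s[U,V] = ((1.4)·(-2.4) + (-1.6)·(2.6) + (0.4)·(2.6) + (0.4)·(0.6) + (-0.6)·(-3.4)) / 4 = -4.2/4 = -1.05
  s[V,V] = ((-2.4)·(-2.4) + (2.6)·(2.6) + (2.6)·(2.6) + (0.6)·(0.6) + (-3.4)·(-3.4)) / 4 = 31.2/4 = 7.8
  Sample standard deviations s_i = √(s[i,i]):
  s(U) = √(1.3) = 1.1402
  s(V) = √(7.8) = 2.7928

Step 3 — r_{ij} = s_{ij} / (s_i · s_j):
  r[U,U] = 1 (diagonal).
  r[U,V] = -1.05 / (1.1402 · 2.7928) = -1.05 / 3.1843 = -0.3297
  r[V,V] = 1 (diagonal).

R is symmetric with unit diagonal. Assembling:

R = [[1, -0.3297],
 [-0.3297, 1]]


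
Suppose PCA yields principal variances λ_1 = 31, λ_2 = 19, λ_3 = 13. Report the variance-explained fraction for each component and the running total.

Step 1 — total variance = trace(Sigma) = Σ λ_i = 31 + 19 + 13 = 63.

Step 2 — fraction explained by component i = λ_i / Σ λ:
  PC1: 31/63 = 0.4921
  PC2: 19/63 = 0.3016
  PC3: 13/63 = 0.2063

Step 3 — cumulative fraction after k components = (λ_1 + ... + λ_k) / Σ λ:
  k = 1: 31/63 = 0.4921
  k = 2: (31 + 19)/63 = 50/63 = 0.7937
  k = 3: (31 + 19 + 13)/63 = 63/63 = 1

Summary (fraction, with percent):

explained: PC1 0.4921 (49.21%), PC2 0.3016 (30.16%), PC3 0.2063 (20.63%);  cumulative: 0.4921, 0.7937, 1


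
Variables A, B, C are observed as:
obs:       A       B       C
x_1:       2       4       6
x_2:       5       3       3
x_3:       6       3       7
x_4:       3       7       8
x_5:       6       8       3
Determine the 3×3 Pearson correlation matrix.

Step 1 — column means:
  mean(A) = (2 + 5 + 6 + 3 + 6) / 5 = 22/5 = 4.4
  mean(B) = (4 + 3 + 3 + 7 + 8) / 5 = 25/5 = 5
  mean(C) = (6 + 3 + 7 + 8 + 3) / 5 = 27/5 = 5.4

Step 2 — sample variances and covariances s[i,j] = (1/(n-1)) · Σ_k (x_{k,i} - mean_i) · (x_{k,j} - mean_j), with n-1 = 4:
  s[A,A] = ((-2.4)·(-2.4) + (0.6)·(0.6) + (1.6)·(1.6) + (-1.4)·(-1.4) + (1.6)·(1.6)) / 4 = 13.2/4 = 3.3
  s[A,B] = ((-2.4)·(-1) + (0.6)·(-2) + (1.6)·(-2) + (-1.4)·(2) + (1.6)·(3)) / 4 = 0/4 = 0
  s[A,C] = ((-2.4)·(0.6) + (0.6)·(-2.4) + (1.6)·(1.6) + (-1.4)·(2.6) + (1.6)·(-2.4)) / 4 = -7.8/4 = -1.95
  s[B,B] = ((-1)·(-1) + (-2)·(-2) + (-2)·(-2) + (2)·(2) + (3)·(3)) / 4 = 22/4 = 5.5
  s[B,C] = ((-1)·(0.6) + (-2)·(-2.4) + (-2)·(1.6) + (2)·(2.6) + (3)·(-2.4)) / 4 = -1/4 = -0.25
  s[C,C] = ((0.6)·(0.6) + (-2.4)·(-2.4) + (1.6)·(1.6) + (2.6)·(2.6) + (-2.4)·(-2.4)) / 4 = 21.2/4 = 5.3
  Sample standard deviations s_i = √(s[i,i]):
  s(A) = √(3.3) = 1.8166
  s(B) = √(5.5) = 2.3452
  s(C) = √(5.3) = 2.3022

Step 3 — r_{ij} = s_{ij} / (s_i · s_j):
  r[A,A] = 1 (diagonal).
  r[A,B] = 0 / (1.8166 · 2.3452) = 0 / 4.2603 = 0
  r[A,C] = -1.95 / (1.8166 · 2.3022) = -1.95 / 4.1821 = -0.4663
  r[B,B] = 1 (diagonal).
  r[B,C] = -0.25 / (2.3452 · 2.3022) = -0.25 / 5.3991 = -0.0463
  r[C,C] = 1 (diagonal).

R is symmetric with unit diagonal. Assembling:

R = [[1, 0, -0.4663],
 [0, 1, -0.0463],
 [-0.4663, -0.0463, 1]]


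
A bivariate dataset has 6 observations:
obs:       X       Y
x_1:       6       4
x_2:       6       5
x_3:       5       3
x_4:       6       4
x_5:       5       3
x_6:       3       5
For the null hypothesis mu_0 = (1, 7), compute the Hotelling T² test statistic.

Step 1 — sample mean vector:
  mean(X) = (6 + 6 + 5 + 6 + 5 + 3) / 6 = 31/6 = 5.1667
  mean(Y) = (4 + 5 + 3 + 4 + 3 + 5) / 6 = 24/6 = 4
  x̄ = (5.1667, 4),  deviation x̄ - mu_0 = (5.1667, 4) - (1, 7) = (4.1667, -3).

Step 2 — sample covariance matrix, S[i,j] = (1/(n-1)) · Σ_k (x_{k,i} - mean_i) · (x_{k,j} - mean_j), divisor n-1 = 5:
  S[X,X] = ((0.8333)·(0.8333) + (0.8333)·(0.8333) + (-0.1667)·(-0.1667) + (0.8333)·(0.8333) + (-0.1667)·(-0.1667) + (-2.1667)·(-2.1667)) / 5 = 6.8333/5 = 1.3667
  S[X,Y] = ((0.8333)·(0) + (0.8333)·(1) + (-0.1667)·(-1) + (0.8333)·(0) + (-0.1667)·(-1) + (-2.1667)·(1)) / 5 = -1/5 = -0.2
  S[Y,Y] = ((0)·(0) + (1)·(1) + (-1)·(-1) + (0)·(0) + (-1)·(-1) + (1)·(1)) / 5 = 4/5 = 0.8
  S = [[1.3667, -0.2],
 [-0.2, 0.8]].

Step 3 — invert S. det(S) = 1.3667·0.8 - (-0.2)² = 1.0533.
  S^{-1} = (1/det) · [[d, -b], [-b, a]] = [[0.7595, 0.1899],
 [0.1899, 1.2975]].

Step 4 — quadratic form (x̄ - mu_0)^T · S^{-1} · (x̄ - mu_0):
  S^{-1} · (x̄ - mu_0) = (2.5949, -3.1013),
  (x̄ - mu_0)^T · [...] = (4.1667)·(2.5949) + (-3)·(-3.1013) = 20.116.

Step 5 — scale by n: T² = 6 · 20.116 = 120.6962.

T² ≈ 120.6962


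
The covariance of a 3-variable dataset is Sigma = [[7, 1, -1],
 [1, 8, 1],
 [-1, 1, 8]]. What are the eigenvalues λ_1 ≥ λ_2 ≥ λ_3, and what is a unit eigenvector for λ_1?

Step 1 — characteristic polynomial p(λ) = det(λI - Sigma) = λ³ - tr·λ² + c_1·λ - det, where tr = trace, c_1 = sum of the principal 2×2 minors, det = det(Sigma):
  tr = 7 + 8 + 8 = 23,
  c_1 = (7·8 - (1)²) + (7·8 - (-1)²) + (8·8 - (1)²) = 55 + 55 + 63 = 173,
  det = 7·(8·8 - (1)²) - (1)·((1)·8 - (1)·(-1)) + (-1)·((1)·(1) - 8·(-1)) = 7·(63) - (1)·(9) + (-1)·(9) = 423.
  So p(λ) = λ³ - 23λ² + 173λ - 423.
Step 2 — look for an integer root (rational root theorem: any rational root is an integer divisor of 423). Testing λ = 9:
  p(9) = 729 - 1863 + 1557 - 423 = 0  ✓
  Dividing out (λ - 9): p(λ) = (λ - 9)(λ² - 14λ + 47).
Step 3 — remaining eigenvalues from the quadratic λ² - 14λ + 47 = 0:
  Δ = 14² - 4·47 = 196 - 188 = 8,  λ = (14 ± √8)/2 = (14 ± 2.8284)/2 ≈ 8.4142 or 5.5858.
  Sorted: λ_1 = 9,  λ_2 = 8.4142,  λ_3 = 5.5858  (check: sum = 23 = tr ✓).

Step 4 — unit eigenvector for λ_1 = 9: v spans the null space of (Sigma - λ_1 I), whose rows are
  r_1 = (-2, 1, -1),  r_2 = (1, -1, 1),  r_3 = (-1, 1, -1).
  v is orthogonal to every row, so take v ∝ r_1 × r_2 = ((1)·(1) - (-1)·(-1), (-1)·(1) - (-2)·(1), (-2)·(-1) - (1)·(1)) = (0, 1, 1).
  Let u = (0, 1, 1).
  ||u|| = √((0)² + (1)² + (1)²) = √(2) ≈ 1.4142,  v_1 = u/||u|| ≈ (0, 0.7071, 0.7071) (||v_1|| = 1).

λ_1 = 9,  λ_2 = 8.4142,  λ_3 = 5.5858;  v_1 ≈ (0, 0.7071, 0.7071)


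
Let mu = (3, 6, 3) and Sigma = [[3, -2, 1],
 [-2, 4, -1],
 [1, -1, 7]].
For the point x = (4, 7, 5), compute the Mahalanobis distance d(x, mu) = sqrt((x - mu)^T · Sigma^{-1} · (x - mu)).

Step 1 — centre the observation: (x - mu) = (1, 1, 2).

Step 2 — invert Sigma (cofactor / det for 3×3, or solve directly):
  Sigma^{-1} = [[0.5094, 0.2453, -0.0377],
 [0.2453, 0.3774, 0.0189],
 [-0.0377, 0.0189, 0.1509]].

Step 3 — form the quadratic (x - mu)^T · Sigma^{-1} · (x - mu):
  Sigma^{-1} · (x - mu) = (0.6792, 0.6604, 0.283).
  (x - mu)^T · [Sigma^{-1} · (x - mu)] = (1)·(0.6792) + (1)·(0.6604) + (2)·(0.283) = 1.9057.

Step 4 — take square root: d = √(1.9057) ≈ 1.3805.

d(x, mu) = √(1.9057) ≈ 1.3805


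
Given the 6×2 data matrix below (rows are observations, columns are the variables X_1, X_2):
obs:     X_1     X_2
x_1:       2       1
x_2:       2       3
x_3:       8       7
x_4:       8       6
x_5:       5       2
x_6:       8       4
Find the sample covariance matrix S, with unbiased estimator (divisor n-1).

Step 1 — column means:
  mean(X_1) = (2 + 2 + 8 + 8 + 5 + 8) / 6 = 33/6 = 5.5
  mean(X_2) = (1 + 3 + 7 + 6 + 2 + 4) / 6 = 23/6 = 3.8333

Step 2 — sample covariance S[i,j] = (1/(n-1)) · Σ_k (x_{k,i} - mean_i) · (x_{k,j} - mean_j), with n-1 = 5.
  S[X_1,X_1] = ((-3.5)·(-3.5) + (-3.5)·(-3.5) + (2.5)·(2.5) + (2.5)·(2.5) + (-0.5)·(-0.5) + (2.5)·(2.5)) / 5 = 43.5/5 = 8.7
  S[X_1,X_2] = ((-3.5)·(-2.8333) + (-3.5)·(-0.8333) + (2.5)·(3.1667) + (2.5)·(2.1667) + (-0.5)·(-1.8333) + (2.5)·(0.1667)) / 5 = 27.5/5 = 5.5
  S[X_2,X_2] = ((-2.8333)·(-2.8333) + (-0.8333)·(-0.8333) + (3.1667)·(3.1667) + (2.1667)·(2.1667) + (-1.8333)·(-1.8333) + (0.1667)·(0.1667)) / 5 = 26.8333/5 = 5.3667

S is symmetric (S[j,i] = S[i,j]). Assembling:

S = [[8.7, 5.5],
 [5.5, 5.3667]]


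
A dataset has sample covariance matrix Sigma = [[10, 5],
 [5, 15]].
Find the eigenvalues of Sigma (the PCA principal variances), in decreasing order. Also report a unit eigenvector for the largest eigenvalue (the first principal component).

Step 1 — characteristic polynomial of 2×2 Sigma:
  det(Sigma - λI) = λ² - trace · λ + det = 0.
  trace = 10 + 15 = 25, det = 10·15 - (5)² = 125.
Step 2 — discriminant:
  Δ = trace² - 4·det = 625 - 500 = 125.
Step 3 — eigenvalues:
  λ = (trace ± √Δ)/2 = (25 ± 11.1803)/2,
  λ_1 = 18.0902,  λ_2 = 6.9098.

Step 4 — unit eigenvector for λ_1: solve (Sigma - λ_1 I)v = 0. First row:
  (10 - 18.0902)·v_x + (5)·v_y = 0, i.e. (-8.0902)·v_x + (5)·v_y = 0,
  so v ∝ (b, λ_1 - a) = (5, 8.0902) = u.
  ||u|| = √((5)² + (8.0902)²) = √(90.4508) ≈ 9.5106,
  v_1 = u/||u|| ≈ (0.5257, 0.8507) (||v_1|| = 1).

λ_1 = 18.0902,  λ_2 = 6.9098;  v_1 ≈ (0.5257, 0.8507)


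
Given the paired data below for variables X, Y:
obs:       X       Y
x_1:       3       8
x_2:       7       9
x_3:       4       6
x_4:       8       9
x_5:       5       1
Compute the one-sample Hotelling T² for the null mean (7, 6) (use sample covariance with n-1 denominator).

Step 1 — sample mean vector:
  mean(X) = (3 + 7 + 4 + 8 + 5) / 5 = 27/5 = 5.4
  mean(Y) = (8 + 9 + 6 + 9 + 1) / 5 = 33/5 = 6.6
  x̄ = (5.4, 6.6),  deviation x̄ - mu_0 = (5.4, 6.6) - (7, 6) = (-1.6, 0.6).

Step 2 — sample covariance matrix, S[i,j] = (1/(n-1)) · Σ_k (x_{k,i} - mean_i) · (x_{k,j} - mean_j), divisor n-1 = 4:
  S[X,X] = ((-2.4)·(-2.4) + (1.6)·(1.6) + (-1.4)·(-1.4) + (2.6)·(2.6) + (-0.4)·(-0.4)) / 4 = 17.2/4 = 4.3
  S[X,Y] = ((-2.4)·(1.4) + (1.6)·(2.4) + (-1.4)·(-0.6) + (2.6)·(2.4) + (-0.4)·(-5.6)) / 4 = 9.8/4 = 2.45
  S[Y,Y] = ((1.4)·(1.4) + (2.4)·(2.4) + (-0.6)·(-0.6) + (2.4)·(2.4) + (-5.6)·(-5.6)) / 4 = 45.2/4 = 11.3
  S = [[4.3, 2.45],
 [2.45, 11.3]].

Step 3 — invert S. det(S) = 4.3·11.3 - (2.45)² = 42.5875.
  S^{-1} = (1/det) · [[d, -b], [-b, a]] = [[0.2653, -0.0575],
 [-0.0575, 0.101]].

Step 4 — quadratic form (x̄ - mu_0)^T · S^{-1} · (x̄ - mu_0):
  S^{-1} · (x̄ - mu_0) = (-0.4591, 0.1526),
  (x̄ - mu_0)^T · [...] = (-1.6)·(-0.4591) + (0.6)·(0.1526) = 0.8261.

Step 5 — scale by n: T² = 5 · 0.8261 = 4.1303.

T² ≈ 4.1303


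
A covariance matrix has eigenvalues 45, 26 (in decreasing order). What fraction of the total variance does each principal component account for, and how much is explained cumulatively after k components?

Step 1 — total variance = trace(Sigma) = Σ λ_i = 45 + 26 = 71.

Step 2 — fraction explained by component i = λ_i / Σ λ:
  PC1: 45/71 = 0.6338
  PC2: 26/71 = 0.3662

Step 3 — cumulative fraction after k components = (λ_1 + ... + λ_k) / Σ λ:
  k = 1: 45/71 = 0.6338
  k = 2: (45 + 26)/71 = 71/71 = 1

Summary (fraction, with percent):

explained: PC1 0.6338 (63.38%), PC2 0.3662 (36.62%);  cumulative: 0.6338, 1


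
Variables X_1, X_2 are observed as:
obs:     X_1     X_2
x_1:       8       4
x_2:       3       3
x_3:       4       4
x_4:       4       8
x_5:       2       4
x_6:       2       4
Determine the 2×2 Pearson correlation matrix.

Step 1 — column means:
  mean(X_1) = (8 + 3 + 4 + 4 + 2 + 2) / 6 = 23/6 = 3.8333
  mean(X_2) = (4 + 3 + 4 + 8 + 4 + 4) / 6 = 27/6 = 4.5

Step 2 — sample variances and covariances s[i,j] = (1/(n-1)) · Σ_k (x_{k,i} - mean_i) · (x_{k,j} - mean_j), with n-1 = 5:
  s[X_1,X_1] = ((4.1667)·(4.1667) + (-0.8333)·(-0.8333) + (0.1667)·(0.1667) + (0.1667)·(0.1667) + (-1.8333)·(-1.8333) + (-1.8333)·(-1.8333)) / 5 = 24.8333/5 = 4.9667
  s[X_1,X_2] = ((4.1667)·(-0.5) + (-0.8333)·(-1.5) + (0.1667)·(-0.5) + (0.1667)·(3.5) + (-1.8333)·(-0.5) + (-1.8333)·(-0.5)) / 5 = 1.5/5 = 0.3
  s[X_2,X_2] = ((-0.5)·(-0.5) + (-1.5)·(-1.5) + (-0.5)·(-0.5) + (3.5)·(3.5) + (-0.5)·(-0.5) + (-0.5)·(-0.5)) / 5 = 15.5/5 = 3.1
  Sample standard deviations s_i = √(s[i,i]):
  s(X_1) = √(4.9667) = 2.2286
  s(X_2) = √(3.1) = 1.7607

Step 3 — r_{ij} = s_{ij} / (s_i · s_j):
  r[X_1,X_1] = 1 (diagonal).
  r[X_1,X_2] = 0.3 / (2.2286 · 1.7607) = 0.3 / 3.9239 = 0.0765
  r[X_2,X_2] = 1 (diagonal).

R is symmetric with unit diagonal. Assembling:

R = [[1, 0.0765],
 [0.0765, 1]]


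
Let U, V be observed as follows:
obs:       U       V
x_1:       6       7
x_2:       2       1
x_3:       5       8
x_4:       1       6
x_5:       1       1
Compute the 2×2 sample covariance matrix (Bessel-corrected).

Step 1 — column means:
  mean(U) = (6 + 2 + 5 + 1 + 1) / 5 = 15/5 = 3
  mean(V) = (7 + 1 + 8 + 6 + 1) / 5 = 23/5 = 4.6

Step 2 — sample covariance S[i,j] = (1/(n-1)) · Σ_k (x_{k,i} - mean_i) · (x_{k,j} - mean_j), with n-1 = 4.
  S[U,U] = ((3)·(3) + (-1)·(-1) + (2)·(2) + (-2)·(-2) + (-2)·(-2)) / 4 = 22/4 = 5.5
  S[U,V] = ((3)·(2.4) + (-1)·(-3.6) + (2)·(3.4) + (-2)·(1.4) + (-2)·(-3.6)) / 4 = 22/4 = 5.5
  S[V,V] = ((2.4)·(2.4) + (-3.6)·(-3.6) + (3.4)·(3.4) + (1.4)·(1.4) + (-3.6)·(-3.6)) / 4 = 45.2/4 = 11.3

S is symmetric (S[j,i] = S[i,j]). Assembling:

S = [[5.5, 5.5],
 [5.5, 11.3]]


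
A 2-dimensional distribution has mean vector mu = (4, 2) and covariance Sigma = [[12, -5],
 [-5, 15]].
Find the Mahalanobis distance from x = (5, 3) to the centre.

Step 1 — centre the observation: (x - mu) = (1, 1).

Step 2 — invert Sigma. det(Sigma) = 12·15 - (-5)² = 155.
  Sigma^{-1} = (1/det) · [[d, -b], [-b, a]] = [[0.0968, 0.0323],
 [0.0323, 0.0774]].

Step 3 — form the quadratic (x - mu)^T · Sigma^{-1} · (x - mu):
  Sigma^{-1} · (x - mu) = (0.129, 0.1097).
  (x - mu)^T · [Sigma^{-1} · (x - mu)] = (1)·(0.129) + (1)·(0.1097) = 0.2387.

Step 4 — take square root: d = √(0.2387) ≈ 0.4886.

d(x, mu) = √(0.2387) ≈ 0.4886


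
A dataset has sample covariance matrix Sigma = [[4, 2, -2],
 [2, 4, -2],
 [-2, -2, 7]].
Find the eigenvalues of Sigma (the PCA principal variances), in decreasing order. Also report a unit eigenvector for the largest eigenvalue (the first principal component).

Step 1 — characteristic polynomial p(λ) = det(λI - Sigma) = λ³ - tr·λ² + c_1·λ - det, where tr = trace, c_1 = sum of the principal 2×2 minors, det = det(Sigma):
  tr = 4 + 4 + 7 = 15,
  c_1 = (4·4 - (2)²) + (4·7 - (-2)²) + (4·7 - (-2)²) = 12 + 24 + 24 = 60,
  det = 4·(4·7 - (-2)²) - (2)·((2)·7 - (-2)·(-2)) + (-2)·((2)·(-2) - 4·(-2)) = 4·(24) - (2)·(10) + (-2)·(4) = 68.
  So p(λ) = λ³ - 15λ² + 60λ - 68.
Step 2 — look for an integer root (rational root theorem: any rational root is an integer divisor of 68). Testing λ = 2:
  p(2) = 8 - 60 + 120 - 68 = 0  ✓
  Dividing out (λ - 2): p(λ) = (λ - 2)(λ² - 13λ + 34).
Step 3 — remaining eigenvalues from the quadratic λ² - 13λ + 34 = 0:
  Δ = 13² - 4·34 = 169 - 136 = 33,  λ = (13 ± √33)/2 = (13 ± 5.7446)/2 ≈ 9.3723 or 3.6277.
  Sorted: λ_1 = 9.3723,  λ_2 = 3.6277,  λ_3 = 2  (check: sum = 15 = tr ✓).

Step 4 — unit eigenvector for λ_1 ≈ 9.3723: v spans the null space of (Sigma - λ_1 I), whose rows are
  r_1 = (-5.3723, 2, -2),  r_2 = (2, -5.3723, -2),  r_3 = (-2, -2, -2.3723).
  v is orthogonal to every row, so take v ∝ r_1 × r_2 = ((2)·(-2) - (-2)·(-5.3723), (-2)·(2) - (-5.3723)·(-2), (-5.3723)·(-5.3723) - (2)·(2)) ≈ (-14.7446, -14.7446, 24.8614).
  Rescale (multiply by -1 so the first nonzero entry is positive): u = (14.7446, 14.7446, -24.8614).
  ||u|| = √((14.7446)² + (14.7446)² + (-24.8614)²) = √(1052.8938) ≈ 32.4483,  v_1 = u/||u|| ≈ (0.4544, 0.4544, -0.7662) (||v_1|| = 1).

λ_1 = 9.3723,  λ_2 = 3.6277,  λ_3 = 2;  v_1 ≈ (0.4544, 0.4544, -0.7662)


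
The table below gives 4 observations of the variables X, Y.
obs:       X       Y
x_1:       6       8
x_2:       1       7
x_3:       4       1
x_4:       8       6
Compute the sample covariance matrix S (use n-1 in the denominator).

Step 1 — column means:
  mean(X) = (6 + 1 + 4 + 8) / 4 = 19/4 = 4.75
  mean(Y) = (8 + 7 + 1 + 6) / 4 = 22/4 = 5.5

Step 2 — sample covariance S[i,j] = (1/(n-1)) · Σ_k (x_{k,i} - mean_i) · (x_{k,j} - mean_j), with n-1 = 3.
  S[X,X] = ((1.25)·(1.25) + (-3.75)·(-3.75) + (-0.75)·(-0.75) + (3.25)·(3.25)) / 3 = 26.75/3 = 8.9167
  S[X,Y] = ((1.25)·(2.5) + (-3.75)·(1.5) + (-0.75)·(-4.5) + (3.25)·(0.5)) / 3 = 2.5/3 = 0.8333
  S[Y,Y] = ((2.5)·(2.5) + (1.5)·(1.5) + (-4.5)·(-4.5) + (0.5)·(0.5)) / 3 = 29/3 = 9.6667

S is symmetric (S[j,i] = S[i,j]). Assembling:

S = [[8.9167, 0.8333],
 [0.8333, 9.6667]]


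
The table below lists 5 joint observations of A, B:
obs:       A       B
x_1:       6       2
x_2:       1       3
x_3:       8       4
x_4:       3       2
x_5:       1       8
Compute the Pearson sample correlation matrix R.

Step 1 — column means:
  mean(A) = (6 + 1 + 8 + 3 + 1) / 5 = 19/5 = 3.8
  mean(B) = (2 + 3 + 4 + 2 + 8) / 5 = 19/5 = 3.8

Step 2 — sample variances and covariances s[i,j] = (1/(n-1)) · Σ_k (x_{k,i} - mean_i) · (x_{k,j} - mean_j), with n-1 = 4:
  s[A,A] = ((2.2)·(2.2) + (-2.8)·(-2.8) + (4.2)·(4.2) + (-0.8)·(-0.8) + (-2.8)·(-2.8)) / 4 = 38.8/4 = 9.7
  s[A,B] = ((2.2)·(-1.8) + (-2.8)·(-0.8) + (4.2)·(0.2) + (-0.8)·(-1.8) + (-2.8)·(4.2)) / 4 = -11.2/4 = -2.8
  s[B,B] = ((-1.8)·(-1.8) + (-0.8)·(-0.8) + (0.2)·(0.2) + (-1.8)·(-1.8) + (4.2)·(4.2)) / 4 = 24.8/4 = 6.2
  Sample standard deviations s_i = √(s[i,i]):
  s(A) = √(9.7) = 3.1145
  s(B) = √(6.2) = 2.49

Step 3 — r_{ij} = s_{ij} / (s_i · s_j):
  r[A,A] = 1 (diagonal).
  r[A,B] = -2.8 / (3.1145 · 2.49) = -2.8 / 7.755 = -0.3611
  r[B,B] = 1 (diagonal).

R is symmetric with unit diagonal. Assembling:

R = [[1, -0.3611],
 [-0.3611, 1]]


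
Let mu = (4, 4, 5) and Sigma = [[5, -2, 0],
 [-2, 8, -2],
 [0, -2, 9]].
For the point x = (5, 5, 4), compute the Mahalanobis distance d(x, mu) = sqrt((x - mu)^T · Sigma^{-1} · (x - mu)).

Step 1 — centre the observation: (x - mu) = (1, 1, -1).

Step 2 — invert Sigma (cofactor / det for 3×3, or solve directly):
  Sigma^{-1} = [[0.2237, 0.0592, 0.0132],
 [0.0592, 0.148, 0.0329],
 [0.0132, 0.0329, 0.1184]].

Step 3 — form the quadratic (x - mu)^T · Sigma^{-1} · (x - mu):
  Sigma^{-1} · (x - mu) = (0.2697, 0.1743, -0.0724).
  (x - mu)^T · [Sigma^{-1} · (x - mu)] = (1)·(0.2697) + (1)·(0.1743) + (-1)·(-0.0724) = 0.5164.

Step 4 — take square root: d = √(0.5164) ≈ 0.7186.

d(x, mu) = √(0.5164) ≈ 0.7186


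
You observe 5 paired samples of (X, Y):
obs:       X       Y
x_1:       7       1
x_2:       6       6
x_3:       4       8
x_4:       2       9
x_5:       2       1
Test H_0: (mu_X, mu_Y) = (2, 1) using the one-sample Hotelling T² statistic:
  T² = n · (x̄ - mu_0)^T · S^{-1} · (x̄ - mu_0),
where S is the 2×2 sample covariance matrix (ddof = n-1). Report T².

Step 1 — sample mean vector:
  mean(X) = (7 + 6 + 4 + 2 + 2) / 5 = 21/5 = 4.2
  mean(Y) = (1 + 6 + 8 + 9 + 1) / 5 = 25/5 = 5
  x̄ = (4.2, 5),  deviation x̄ - mu_0 = (4.2, 5) - (2, 1) = (2.2, 4).

Step 2 — sample covariance matrix, S[i,j] = (1/(n-1)) · Σ_k (x_{k,i} - mean_i) · (x_{k,j} - mean_j), divisor n-1 = 4:
  S[X,X] = ((2.8)·(2.8) + (1.8)·(1.8) + (-0.2)·(-0.2) + (-2.2)·(-2.2) + (-2.2)·(-2.2)) / 4 = 20.8/4 = 5.2
  S[X,Y] = ((2.8)·(-4) + (1.8)·(1) + (-0.2)·(3) + (-2.2)·(4) + (-2.2)·(-4)) / 4 = -10/4 = -2.5
  S[Y,Y] = ((-4)·(-4) + (1)·(1) + (3)·(3) + (4)·(4) + (-4)·(-4)) / 4 = 58/4 = 14.5
  S = [[5.2, -2.5],
 [-2.5, 14.5]].

Step 3 — invert S. det(S) = 5.2·14.5 - (-2.5)² = 69.15.
  S^{-1} = (1/det) · [[d, -b], [-b, a]] = [[0.2097, 0.0362],
 [0.0362, 0.0752]].

Step 4 — quadratic form (x̄ - mu_0)^T · S^{-1} · (x̄ - mu_0):
  S^{-1} · (x̄ - mu_0) = (0.6059, 0.3803),
  (x̄ - mu_0)^T · [...] = (2.2)·(0.6059) + (4)·(0.3803) = 2.8544.

Step 5 — scale by n: T² = 5 · 2.8544 = 14.2719.

T² ≈ 14.2719


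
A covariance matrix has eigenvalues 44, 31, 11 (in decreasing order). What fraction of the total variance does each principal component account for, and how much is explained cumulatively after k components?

Step 1 — total variance = trace(Sigma) = Σ λ_i = 44 + 31 + 11 = 86.

Step 2 — fraction explained by component i = λ_i / Σ λ:
  PC1: 44/86 = 0.5116
  PC2: 31/86 = 0.3605
  PC3: 11/86 = 0.1279

Step 3 — cumulative fraction after k components = (λ_1 + ... + λ_k) / Σ λ:
  k = 1: 44/86 = 0.5116
  k = 2: (44 + 31)/86 = 75/86 = 0.8721
  k = 3: (44 + 31 + 11)/86 = 86/86 = 1

Summary (fraction, with percent):

explained: PC1 0.5116 (51.16%), PC2 0.3605 (36.05%), PC3 0.1279 (12.79%);  cumulative: 0.5116, 0.8721, 1


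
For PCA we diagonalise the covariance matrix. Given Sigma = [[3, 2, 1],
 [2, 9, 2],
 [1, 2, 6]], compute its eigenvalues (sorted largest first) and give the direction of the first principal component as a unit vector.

Step 1 — characteristic polynomial p(λ) = det(λI - Sigma) = λ³ - tr·λ² + c_1·λ - det, where tr = trace, c_1 = sum of the principal 2×2 minors, det = det(Sigma):
  tr = 3 + 9 + 6 = 18,
  c_1 = (3·9 - (2)²) + (3·6 - (1)²) + (9·6 - (2)²) = 23 + 17 + 50 = 90,
  det = 3·(9·6 - (2)²) - (2)·((2)·6 - (2)·(1)) + (1)·((2)·(2) - 9·(1)) = 3·(50) - (2)·(10) + (1)·(-5) = 125.
  So p(λ) = λ³ - 18λ² + 90λ - 125.
Step 2 — look for an integer root (rational root theorem: any rational root is an integer divisor of 125). Testing λ = 5:
  p(5) = 125 - 450 + 450 - 125 = 0  ✓
  Dividing out (λ - 5): p(λ) = (λ - 5)(λ² - 13λ + 25).
Step 3 — remaining eigenvalues from the quadratic λ² - 13λ + 25 = 0:
  Δ = 13² - 4·25 = 169 - 100 = 69,  λ = (13 ± √69)/2 = (13 ± 8.3066)/2 ≈ 10.6533 or 2.3467.
  Sorted: λ_1 = 10.6533,  λ_2 = 5,  λ_3 = 2.3467  (check: sum = 18 = tr ✓).

Step 4 — unit eigenvector for λ_1 ≈ 10.6533: v spans the null space of (Sigma - λ_1 I), whose rows are
  r_1 = (-7.6533, 2, 1),  r_2 = (2, -1.6533, 2),  r_3 = (1, 2, -4.6533).
  v is orthogonal to every row, so take v ∝ r_1 × r_2 = ((2)·(2) - (1)·(-1.6533), (1)·(2) - (-7.6533)·(2), (-7.6533)·(-1.6533) - (2)·(2)) ≈ (5.6533, 17.3066, 8.6533).
  Let u = (5.6533, 17.3066, 8.6533).
  ||u|| = √((5.6533)² + (17.3066)² + (8.6533)²) = √(406.359) ≈ 20.1583,  v_1 = u/||u|| ≈ (0.2804, 0.8585, 0.4293) (||v_1|| = 1).

λ_1 = 10.6533,  λ_2 = 5,  λ_3 = 2.3467;  v_1 ≈ (0.2804, 0.8585, 0.4293)


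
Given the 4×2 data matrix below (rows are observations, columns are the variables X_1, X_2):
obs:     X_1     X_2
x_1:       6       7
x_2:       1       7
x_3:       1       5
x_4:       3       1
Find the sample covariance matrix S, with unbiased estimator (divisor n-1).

Step 1 — column means:
  mean(X_1) = (6 + 1 + 1 + 3) / 4 = 11/4 = 2.75
  mean(X_2) = (7 + 7 + 5 + 1) / 4 = 20/4 = 5

Step 2 — sample covariance S[i,j] = (1/(n-1)) · Σ_k (x_{k,i} - mean_i) · (x_{k,j} - mean_j), with n-1 = 3.
  S[X_1,X_1] = ((3.25)·(3.25) + (-1.75)·(-1.75) + (-1.75)·(-1.75) + (0.25)·(0.25)) / 3 = 16.75/3 = 5.5833
  S[X_1,X_2] = ((3.25)·(2) + (-1.75)·(2) + (-1.75)·(0) + (0.25)·(-4)) / 3 = 2/3 = 0.6667
  S[X_2,X_2] = ((2)·(2) + (2)·(2) + (0)·(0) + (-4)·(-4)) / 3 = 24/3 = 8

S is symmetric (S[j,i] = S[i,j]). Assembling:

S = [[5.5833, 0.6667],
 [0.6667, 8]]


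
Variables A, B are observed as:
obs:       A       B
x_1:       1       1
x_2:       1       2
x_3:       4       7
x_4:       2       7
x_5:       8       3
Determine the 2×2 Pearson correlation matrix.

Step 1 — column means:
  mean(A) = (1 + 1 + 4 + 2 + 8) / 5 = 16/5 = 3.2
  mean(B) = (1 + 2 + 7 + 7 + 3) / 5 = 20/5 = 4

Step 2 — sample variances and covariances s[i,j] = (1/(n-1)) · Σ_k (x_{k,i} - mean_i) · (x_{k,j} - mean_j), with n-1 = 4:
  s[A,A] = ((-2.2)·(-2.2) + (-2.2)·(-2.2) + (0.8)·(0.8) + (-1.2)·(-1.2) + (4.8)·(4.8)) / 4 = 34.8/4 = 8.7
  s[A,B] = ((-2.2)·(-3) + (-2.2)·(-2) + (0.8)·(3) + (-1.2)·(3) + (4.8)·(-1)) / 4 = 5/4 = 1.25
  s[B,B] = ((-3)·(-3) + (-2)·(-2) + (3)·(3) + (3)·(3) + (-1)·(-1)) / 4 = 32/4 = 8
  Sample standard deviations s_i = √(s[i,i]):
  s(A) = √(8.7) = 2.9496
  s(B) = √(8) = 2.8284

Step 3 — r_{ij} = s_{ij} / (s_i · s_j):
  r[A,A] = 1 (diagonal).
  r[A,B] = 1.25 / (2.9496 · 2.8284) = 1.25 / 8.3427 = 0.1498
  r[B,B] = 1 (diagonal).

R is symmetric with unit diagonal. Assembling:

R = [[1, 0.1498],
 [0.1498, 1]]


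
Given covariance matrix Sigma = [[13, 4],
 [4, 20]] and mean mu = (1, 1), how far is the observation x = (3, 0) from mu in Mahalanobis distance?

Step 1 — centre the observation: (x - mu) = (2, -1).

Step 2 — invert Sigma. det(Sigma) = 13·20 - (4)² = 244.
  Sigma^{-1} = (1/det) · [[d, -b], [-b, a]] = [[0.082, -0.0164],
 [-0.0164, 0.0533]].

Step 3 — form the quadratic (x - mu)^T · Sigma^{-1} · (x - mu):
  Sigma^{-1} · (x - mu) = (0.1803, -0.0861).
  (x - mu)^T · [Sigma^{-1} · (x - mu)] = (2)·(0.1803) + (-1)·(-0.0861) = 0.4467.

Step 4 — take square root: d = √(0.4467) ≈ 0.6684.

d(x, mu) = √(0.4467) ≈ 0.6684
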